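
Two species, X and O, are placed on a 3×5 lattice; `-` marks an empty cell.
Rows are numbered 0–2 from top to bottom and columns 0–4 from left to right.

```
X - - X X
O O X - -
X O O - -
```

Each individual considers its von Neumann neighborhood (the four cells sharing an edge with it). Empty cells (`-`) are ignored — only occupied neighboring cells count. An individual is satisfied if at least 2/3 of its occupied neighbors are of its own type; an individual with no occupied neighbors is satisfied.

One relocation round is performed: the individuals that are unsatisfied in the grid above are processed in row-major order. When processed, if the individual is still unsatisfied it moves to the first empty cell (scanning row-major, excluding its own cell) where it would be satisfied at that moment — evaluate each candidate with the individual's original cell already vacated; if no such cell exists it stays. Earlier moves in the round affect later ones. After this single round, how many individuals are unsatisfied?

Initially unsatisfied (in order): (0,0), (1,0), (1,2), (2,0), (2,2).
  (0,0) → (0,2).
  (1,0) → (0,0).
  (1,2) → (1,3).
  (2,0) → (1,4).
  (2,2): now satisfied by earlier moves; stays.
Resulting grid:
O - X X X
- O - X X
- O O - -
All satisfied now.

0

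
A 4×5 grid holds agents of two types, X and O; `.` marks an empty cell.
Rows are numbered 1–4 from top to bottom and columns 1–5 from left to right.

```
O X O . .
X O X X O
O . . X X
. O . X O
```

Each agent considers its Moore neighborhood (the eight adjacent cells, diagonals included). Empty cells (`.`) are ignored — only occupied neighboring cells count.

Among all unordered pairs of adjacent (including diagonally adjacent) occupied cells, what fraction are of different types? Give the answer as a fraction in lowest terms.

15/28

Scan each occupied cell's neighbors to the right and below (and the two forward diagonals) so each pair is counted once.
From row 1: 6 unlike of 10 pairs (running 6/10).
From row 2: 6 unlike of 11 pairs (running 12/21).
From row 3: 2 unlike of 6 pairs (running 14/27).
From row 4: 1 unlike of 1 pairs (running 15/28).
Total adjacent occupied pairs: 28; unlike-type pairs: 15.
15/28 is already in lowest terms.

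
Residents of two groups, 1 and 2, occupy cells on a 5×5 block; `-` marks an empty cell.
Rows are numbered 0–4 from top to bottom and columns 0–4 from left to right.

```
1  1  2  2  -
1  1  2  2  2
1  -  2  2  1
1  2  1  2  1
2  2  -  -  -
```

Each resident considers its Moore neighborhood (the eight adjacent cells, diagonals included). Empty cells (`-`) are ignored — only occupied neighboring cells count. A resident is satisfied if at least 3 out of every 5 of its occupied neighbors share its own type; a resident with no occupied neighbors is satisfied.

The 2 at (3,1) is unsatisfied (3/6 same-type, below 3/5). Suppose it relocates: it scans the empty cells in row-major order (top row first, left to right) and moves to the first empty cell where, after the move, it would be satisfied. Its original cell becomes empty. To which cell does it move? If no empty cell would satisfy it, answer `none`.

Vacating (3,1). Empty cells in order:
  (0,4): 3/3 same-type → satisfied — stop here.

(0,4)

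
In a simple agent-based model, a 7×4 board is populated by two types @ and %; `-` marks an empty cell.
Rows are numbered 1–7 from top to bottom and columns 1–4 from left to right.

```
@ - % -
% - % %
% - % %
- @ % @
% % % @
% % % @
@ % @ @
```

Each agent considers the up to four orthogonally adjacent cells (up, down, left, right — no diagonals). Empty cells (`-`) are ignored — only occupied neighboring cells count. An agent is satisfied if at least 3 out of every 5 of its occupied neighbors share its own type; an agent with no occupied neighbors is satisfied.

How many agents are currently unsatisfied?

Row 1: (1,1)@ 0/1 ✗ · (1,3)% 1/1 ✓
Row 2: (2,1)% 1/2 ✗ · (2,3)% 3/3 ✓ · (2,4)% 2/2 ✓
Row 3: (3,1)% 1/1 ✓ · (3,3)% 3/3 ✓ · (3,4)% 2/3 ✓
Row 4: (4,2)@ 0/2 ✗ · (4,3)% 2/4 ✗ · (4,4)@ 1/3 ✗
Row 5: (5,1)% 2/2 ✓ · (5,2)% 3/4 ✓ · (5,3)% 3/4 ✓ · (5,4)@ 2/3 ✓
Row 6: (6,1)% 2/3 ✓ · (6,2)% 4/4 ✓ · (6,3)% 2/4 ✗ · (6,4)@ 2/3 ✓
Row 7: (7,1)@ 0/2 ✗ · (7,2)% 1/3 ✗ · (7,3)@ 1/3 ✗ · (7,4)@ 2/2 ✓
Unsatisfied: (1,1), (2,1), (4,2), (4,3), (4,4), (6,3), (7,1), (7,2), (7,3) — 9 in total.

9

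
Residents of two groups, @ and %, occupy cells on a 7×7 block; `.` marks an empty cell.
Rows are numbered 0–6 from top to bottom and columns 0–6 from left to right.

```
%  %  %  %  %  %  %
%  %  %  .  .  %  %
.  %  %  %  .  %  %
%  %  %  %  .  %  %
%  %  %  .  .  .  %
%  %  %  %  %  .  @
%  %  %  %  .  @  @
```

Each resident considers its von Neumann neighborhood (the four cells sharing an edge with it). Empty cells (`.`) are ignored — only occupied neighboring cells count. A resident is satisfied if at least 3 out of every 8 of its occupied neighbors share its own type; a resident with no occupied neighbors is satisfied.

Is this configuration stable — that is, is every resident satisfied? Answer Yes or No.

(0,0)% 2/2 ✓
(0,1)% 3/3 ✓
(0,2)% 3/3 ✓
(0,3)% 2/2 ✓
(0,4)% 2/2 ✓
(0,5)% 3/3 ✓
(0,6)% 2/2 ✓
(1,0)% 2/2 ✓
(1,1)% 4/4 ✓
(1,2)% 3/3 ✓
(1,5)% 3/3 ✓
(1,6)% 3/3 ✓
(2,1)% 3/3 ✓
(2,2)% 4/4 ✓
(2,3)% 2/2 ✓
(2,5)% 3/3 ✓
(2,6)% 3/3 ✓
(3,0)% 2/2 ✓
(3,1)% 4/4 ✓
(3,2)% 4/4 ✓
(3,3)% 2/2 ✓
(3,5)% 2/2 ✓
(3,6)% 3/3 ✓
(4,0)% 3/3 ✓
(4,1)% 4/4 ✓
(4,2)% 3/3 ✓
(4,6)% 1/2 ✓
(5,0)% 3/3 ✓
(5,1)% 4/4 ✓
(5,2)% 4/4 ✓
(5,3)% 3/3 ✓
(5,4)% 1/1 ✓
(5,6)@ 1/2 ✓
(6,0)% 2/2 ✓
(6,1)% 3/3 ✓
(6,2)% 3/3 ✓
(6,3)% 2/2 ✓
(6,5)@ 1/1 ✓
(6,6)@ 2/2 ✓
All meet the threshold, so the configuration is stable.

Yes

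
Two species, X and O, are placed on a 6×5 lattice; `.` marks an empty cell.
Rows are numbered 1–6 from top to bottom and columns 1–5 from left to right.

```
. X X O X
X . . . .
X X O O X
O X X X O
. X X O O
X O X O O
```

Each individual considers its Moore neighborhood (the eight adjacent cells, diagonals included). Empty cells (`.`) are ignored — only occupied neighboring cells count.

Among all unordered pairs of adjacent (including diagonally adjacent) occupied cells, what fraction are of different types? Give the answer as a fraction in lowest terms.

Scan each occupied cell's neighbors to the right and below (and the two forward diagonals) so each pair is counted once.
From row 1: 2 unlike of 4 pairs (running 2/4).
From row 2: 0 unlike of 2 pairs (running 2/6).
From row 3: 10 unlike of 17 pairs (running 12/23).
From row 4: 6 unlike of 15 pairs (running 18/38).
From row 5: 5 unlike of 14 pairs (running 23/52).
From row 6: 3 unlike of 4 pairs (running 26/56).
Total adjacent occupied pairs: 56; unlike-type pairs: 26.
26/56 reduces to 13/28.

13/28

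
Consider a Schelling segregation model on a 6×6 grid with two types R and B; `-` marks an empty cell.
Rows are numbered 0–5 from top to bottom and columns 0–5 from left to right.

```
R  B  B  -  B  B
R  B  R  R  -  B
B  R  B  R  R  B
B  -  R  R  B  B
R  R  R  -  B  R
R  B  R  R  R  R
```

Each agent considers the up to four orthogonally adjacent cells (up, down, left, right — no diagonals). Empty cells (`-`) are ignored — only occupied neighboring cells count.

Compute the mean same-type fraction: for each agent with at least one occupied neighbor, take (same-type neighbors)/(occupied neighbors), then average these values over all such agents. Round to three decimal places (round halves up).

0.576

(0,0)R 1/2
(0,1)B 2/3
(0,2)B 1/2
(0,4)B 1/1
(0,5)B 2/2
(1,0)R 1/3
(1,1)B 1/4
(1,2)R 1/4
(1,3)R 2/2
(1,5)B 2/2
(2,0)B 1/3
(2,1)R 0/3
(2,2)B 0/4
(2,3)R 3/4
(2,4)R 1/3
(2,5)B 2/3
(3,0)B 1/2
(3,2)R 2/3
(3,3)R 2/3
(3,4)B 2/4
(3,5)B 2/3
(4,0)R 2/3
(4,1)R 2/3
(4,2)R 3/3
(4,4)B 1/3
(4,5)R 1/3
(5,0)R 1/2
(5,1)B 0/3
(5,2)R 2/3
(5,3)R 2/2
(5,4)R 2/3
(5,5)R 2/2
Sum over 32 agents: 1/2 + 2/3 + 1/2 + 1/1 + 2/2 + 1/3 + 1/4 + 1/4 + 2/2 + 2/2 + 1/3 + 0/3 + 0/4 + 3/4 + 1/3 + 2/3 + 1/2 + 2/3 + 2/3 + 2/4 + 2/3 + 2/3 + 2/3 + 3/3 + 1/3 + 1/3 + 1/2 + 0/3 + 2/3 + 2/2 + 2/3 + 2/2 = 221/12; mean = 221/12 ÷ 32 = 221/384 = 0.575520… → 0.576.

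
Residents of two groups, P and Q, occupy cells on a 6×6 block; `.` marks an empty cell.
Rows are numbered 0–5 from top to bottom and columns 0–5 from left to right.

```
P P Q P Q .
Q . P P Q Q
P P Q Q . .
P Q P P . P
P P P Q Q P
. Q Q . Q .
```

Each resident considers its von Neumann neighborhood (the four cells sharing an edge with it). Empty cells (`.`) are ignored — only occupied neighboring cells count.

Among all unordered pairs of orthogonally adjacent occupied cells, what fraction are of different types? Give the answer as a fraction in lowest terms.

Scan each occupied cell's neighbors to the right and below so each pair is counted once.
Row 0: P(0,0)–P(0,1)= P(0,0)–Q(1,0)≠ P(0,1)–Q(0,2)≠ Q(0,2)–P(0,3)≠ Q(0,2)–P(1,2)≠ P(0,3)–Q(0,4)≠ P(0,3)–P(1,3)= Q(0,4)–Q(1,4)=  → 5/8 unlike.
Row 1: Q(1,0)–P(2,0)≠ P(1,2)–P(1,3)= P(1,2)–Q(2,2)≠ P(1,3)–Q(1,4)≠ P(1,3)–Q(2,3)≠ Q(1,4)–Q(1,5)=  → 4/6 unlike.
Row 2: P(2,0)–P(2,1)= P(2,0)–P(3,0)= P(2,1)–Q(2,2)≠ P(2,1)–Q(3,1)≠ Q(2,2)–Q(2,3)= Q(2,2)–P(3,2)≠ Q(2,3)–P(3,3)≠  → 4/7 unlike.
Row 3: P(3,0)–Q(3,1)≠ P(3,0)–P(4,0)= Q(3,1)–P(3,2)≠ Q(3,1)–P(4,1)≠ P(3,2)–P(3,3)= P(3,2)–P(4,2)= P(3,3)–Q(4,3)≠ P(3,5)–P(4,5)=  → 4/8 unlike.
Row 4: P(4,0)–P(4,1)= P(4,1)–P(4,2)= P(4,1)–Q(5,1)≠ P(4,2)–Q(4,3)≠ P(4,2)–Q(5,2)≠ Q(4,3)–Q(4,4)= Q(4,4)–P(4,5)≠ Q(4,4)–Q(5,4)=  → 4/8 unlike.
Row 5: Q(5,1)–Q(5,2)=  → 0/1 unlike.
Total adjacent occupied pairs: 38; unlike-type pairs: 21.
21/38 is already in lowest terms.

21/38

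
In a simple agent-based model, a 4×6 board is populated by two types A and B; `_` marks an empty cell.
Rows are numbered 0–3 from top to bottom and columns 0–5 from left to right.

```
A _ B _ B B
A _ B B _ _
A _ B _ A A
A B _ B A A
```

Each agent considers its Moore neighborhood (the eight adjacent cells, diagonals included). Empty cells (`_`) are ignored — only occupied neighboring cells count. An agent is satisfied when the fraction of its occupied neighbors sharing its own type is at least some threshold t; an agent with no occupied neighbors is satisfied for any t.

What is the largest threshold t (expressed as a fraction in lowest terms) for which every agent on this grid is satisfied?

1/3

Row 0: (0,0)A 1/1 · (0,2)B 2/2 · (0,4)B 2/2 · (0,5)B 1/1
Row 1: (1,0)A 2/2 · (1,2)B 3/3 · (1,3)B 4/5
Row 2: (2,0)A 2/3 · (2,2)B 4/4 · (2,4)A 3/5 · (2,5)A 3/3
Row 3: (3,0)A 1/2 · (3,1)B 1/3 · (3,3)B 1/3 · (3,4)A 3/4 · (3,5)A 3/3
The smallest same-type fraction is 1/3 at (3,1), which reduces to 1/3. Any threshold above that leaves this agent unsatisfied.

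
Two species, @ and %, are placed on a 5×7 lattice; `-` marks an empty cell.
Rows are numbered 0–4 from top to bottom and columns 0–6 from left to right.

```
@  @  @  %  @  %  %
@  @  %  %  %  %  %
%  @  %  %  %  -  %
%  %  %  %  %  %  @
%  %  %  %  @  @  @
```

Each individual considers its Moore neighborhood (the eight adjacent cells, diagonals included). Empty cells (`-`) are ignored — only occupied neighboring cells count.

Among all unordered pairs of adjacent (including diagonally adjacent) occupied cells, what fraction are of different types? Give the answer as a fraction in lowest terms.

Scan each occupied cell's neighbors to the right and below (and the two forward diagonals) so each pair is counted once.
From row 0: 9 unlike of 25 pairs (running 9/25).
From row 1: 5 unlike of 22 pairs (running 14/47).
From row 2: 6 unlike of 20 pairs (running 20/67).
From row 3: 7 unlike of 25 pairs (running 27/92).
From row 4: 1 unlike of 6 pairs (running 28/98).
Total adjacent occupied pairs: 98; unlike-type pairs: 28.
28/98 reduces to 2/7.

2/7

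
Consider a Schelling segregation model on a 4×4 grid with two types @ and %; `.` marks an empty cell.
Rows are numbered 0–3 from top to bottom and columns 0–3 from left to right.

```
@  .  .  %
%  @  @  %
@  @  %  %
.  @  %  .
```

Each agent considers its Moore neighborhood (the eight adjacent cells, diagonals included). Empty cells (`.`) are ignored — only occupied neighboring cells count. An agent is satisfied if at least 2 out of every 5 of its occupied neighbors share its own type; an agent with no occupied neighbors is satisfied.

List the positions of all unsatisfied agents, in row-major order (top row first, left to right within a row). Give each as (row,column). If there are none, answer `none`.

(1,0), (1,2)

(0,0)@ 1/2 ✓
(0,3)% 1/2 ✓
(1,0)% 0/4 ✗
(1,1)@ 4/6 ✓
(1,2)@ 2/6 ✗
(1,3)% 3/4 ✓
(2,0)@ 3/4 ✓
(2,1)@ 4/7 ✓
(2,2)% 3/7 ✓
(2,3)% 3/4 ✓
(3,1)@ 2/4 ✓
(3,2)% 2/4 ✓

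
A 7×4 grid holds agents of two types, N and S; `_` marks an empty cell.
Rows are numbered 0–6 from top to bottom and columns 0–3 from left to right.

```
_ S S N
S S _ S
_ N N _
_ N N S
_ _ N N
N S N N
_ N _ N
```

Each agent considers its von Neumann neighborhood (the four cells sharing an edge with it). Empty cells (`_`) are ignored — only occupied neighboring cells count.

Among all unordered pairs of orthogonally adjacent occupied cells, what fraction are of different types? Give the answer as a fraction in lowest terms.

8/21

Scan each occupied cell's neighbors to the right and below so each pair is counted once.
Row 0: S(0,1)–S(0,2)= S(0,1)–S(1,1)= S(0,2)–N(0,3)≠ N(0,3)–S(1,3)≠  → 2/4 unlike.
Row 1: S(1,0)–S(1,1)= S(1,1)–N(2,1)≠  → 1/2 unlike.
Row 2: N(2,1)–N(2,2)= N(2,1)–N(3,1)= N(2,2)–N(3,2)=  → 0/3 unlike.
Row 3: N(3,1)–N(3,2)= N(3,2)–S(3,3)≠ N(3,2)–N(4,2)= S(3,3)–N(4,3)≠  → 2/4 unlike.
Row 4: N(4,2)–N(4,3)= N(4,2)–N(5,2)= N(4,3)–N(5,3)=  → 0/3 unlike.
Row 5: N(5,0)–S(5,1)≠ S(5,1)–N(5,2)≠ S(5,1)–N(6,1)≠ N(5,2)–N(5,3)= N(5,3)–N(6,3)=  → 3/5 unlike.
Total adjacent occupied pairs: 21; unlike-type pairs: 8.
8/21 is already in lowest terms.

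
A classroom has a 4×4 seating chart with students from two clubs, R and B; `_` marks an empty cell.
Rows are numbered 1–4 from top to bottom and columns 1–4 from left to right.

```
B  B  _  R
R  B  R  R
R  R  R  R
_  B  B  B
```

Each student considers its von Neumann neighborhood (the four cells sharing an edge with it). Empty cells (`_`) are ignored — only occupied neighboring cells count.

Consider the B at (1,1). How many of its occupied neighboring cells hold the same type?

1

Occupied neighbors of (1,1): (2,1)=R, (1,2)=B.
Same type (B): 1 of 2.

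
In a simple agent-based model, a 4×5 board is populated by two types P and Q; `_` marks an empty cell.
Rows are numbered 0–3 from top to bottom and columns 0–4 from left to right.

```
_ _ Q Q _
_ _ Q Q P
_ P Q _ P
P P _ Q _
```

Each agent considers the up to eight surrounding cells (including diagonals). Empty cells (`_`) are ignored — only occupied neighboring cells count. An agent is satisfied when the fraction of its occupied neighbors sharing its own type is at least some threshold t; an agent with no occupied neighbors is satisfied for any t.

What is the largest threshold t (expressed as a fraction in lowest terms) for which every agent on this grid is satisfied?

1/3

Row 0: (0,2)Q 3/3 · (0,3)Q 3/4
Row 1: (1,2)Q 4/5 · (1,3)Q 4/6 · (1,4)P 1/3
Row 2: (2,1)P 2/4 · (2,2)Q 3/5 · (2,4)P 1/3
Row 3: (3,0)P 2/2 · (3,1)P 2/3 · (3,3)Q 1/2
The smallest same-type fraction is 1/3 at (1,4), which reduces to 1/3. Any threshold above that leaves this agent unsatisfied.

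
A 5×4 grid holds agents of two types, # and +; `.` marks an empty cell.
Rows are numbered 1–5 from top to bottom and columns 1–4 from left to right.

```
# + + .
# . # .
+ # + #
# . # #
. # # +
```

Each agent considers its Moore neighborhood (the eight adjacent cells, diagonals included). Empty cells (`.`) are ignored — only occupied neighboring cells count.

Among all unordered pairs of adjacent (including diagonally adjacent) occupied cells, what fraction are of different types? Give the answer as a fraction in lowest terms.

1/2

Scan each occupied cell's neighbors to the right and below (and the two forward diagonals) so each pair is counted once.
From row 1: 4 unlike of 6 pairs (running 4/6).
From row 2: 2 unlike of 5 pairs (running 6/11).
From row 3: 6 unlike of 10 pairs (running 12/21).
From row 4: 2 unlike of 7 pairs (running 14/28).
From row 5: 1 unlike of 2 pairs (running 15/30).
Total adjacent occupied pairs: 30; unlike-type pairs: 15.
15/30 reduces to 1/2.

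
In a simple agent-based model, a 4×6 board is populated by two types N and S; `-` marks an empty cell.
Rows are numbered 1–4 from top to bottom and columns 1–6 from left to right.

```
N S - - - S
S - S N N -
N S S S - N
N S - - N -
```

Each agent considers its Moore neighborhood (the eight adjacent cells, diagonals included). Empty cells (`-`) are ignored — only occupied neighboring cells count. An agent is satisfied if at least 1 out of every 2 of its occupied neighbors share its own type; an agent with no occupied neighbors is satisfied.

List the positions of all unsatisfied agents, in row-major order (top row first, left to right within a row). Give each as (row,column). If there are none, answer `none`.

(1,1)N 0/2 ✗
(1,2)S 2/3 ✓
(1,6)S 0/1 ✗
(2,1)S 2/4 ✓
(2,3)S 4/5 ✓
(2,4)N 1/4 ✗
(2,5)N 2/4 ✓
(3,1)N 1/4 ✗
(3,2)S 4/6 ✓
(3,3)S 4/5 ✓
(3,4)S 2/5 ✗
(3,6)N 2/2 ✓
(4,1)N 1/3 ✗
(4,2)S 2/4 ✓
(4,5)N 1/2 ✓

(1,1), (1,6), (2,4), (3,1), (3,4), (4,1)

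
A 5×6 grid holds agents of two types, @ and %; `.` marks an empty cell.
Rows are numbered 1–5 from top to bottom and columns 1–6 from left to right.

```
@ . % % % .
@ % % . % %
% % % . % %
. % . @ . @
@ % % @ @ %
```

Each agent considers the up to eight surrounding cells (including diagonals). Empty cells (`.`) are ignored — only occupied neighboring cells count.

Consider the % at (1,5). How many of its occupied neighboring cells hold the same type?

Occupied neighbors of (1,5): (1,4)=%, (2,5)=%, (2,6)=%.
Same type (%): 3 of 3.

3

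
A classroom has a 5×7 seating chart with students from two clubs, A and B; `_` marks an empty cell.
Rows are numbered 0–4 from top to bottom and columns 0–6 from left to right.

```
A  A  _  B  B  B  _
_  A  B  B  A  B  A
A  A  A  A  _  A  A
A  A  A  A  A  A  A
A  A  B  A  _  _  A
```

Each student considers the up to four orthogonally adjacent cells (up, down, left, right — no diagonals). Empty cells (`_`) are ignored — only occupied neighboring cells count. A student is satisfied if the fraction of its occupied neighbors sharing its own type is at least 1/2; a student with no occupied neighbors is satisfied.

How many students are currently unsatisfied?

4

Row 0: (0,0)A 1/1 ✓ · (0,1)A 2/2 ✓ · (0,3)B 2/2 ✓ · (0,4)B 2/3 ✓ · (0,5)B 2/2 ✓
Row 1: (1,1)A 2/3 ✓ · (1,2)B 1/3 ✗ · (1,3)B 2/4 ✓ · (1,4)A 0/3 ✗ · (1,5)B 1/4 ✗ · (1,6)A 1/2 ✓
Row 2: (2,0)A 2/2 ✓ · (2,1)A 4/4 ✓ · (2,2)A 3/4 ✓ · (2,3)A 2/3 ✓ · (2,5)A 2/3 ✓ · (2,6)A 3/3 ✓
Row 3: (3,0)A 3/3 ✓ · (3,1)A 4/4 ✓ · (3,2)A 3/4 ✓ · (3,3)A 4/4 ✓ · (3,4)A 2/2 ✓ · (3,5)A 3/3 ✓ · (3,6)A 3/3 ✓
Row 4: (4,0)A 2/2 ✓ · (4,1)A 2/3 ✓ · (4,2)B 0/3 ✗ · (4,3)A 1/2 ✓ · (4,6)A 1/1 ✓
Unsatisfied: (1,2), (1,4), (1,5), (4,2) — 4 in total.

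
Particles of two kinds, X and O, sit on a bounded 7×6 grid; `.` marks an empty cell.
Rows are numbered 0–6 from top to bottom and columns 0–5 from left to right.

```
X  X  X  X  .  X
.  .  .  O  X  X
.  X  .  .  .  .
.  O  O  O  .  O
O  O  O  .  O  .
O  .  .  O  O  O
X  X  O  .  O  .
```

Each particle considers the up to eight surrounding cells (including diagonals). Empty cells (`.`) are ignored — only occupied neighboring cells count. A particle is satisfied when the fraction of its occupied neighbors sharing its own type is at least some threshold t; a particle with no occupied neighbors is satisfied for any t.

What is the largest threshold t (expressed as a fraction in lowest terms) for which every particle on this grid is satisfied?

0/1

Row 0: (0,0)X 1/1 · (0,1)X 2/2 · (0,2)X 2/3 · (0,3)X 2/3 · (0,5)X 2/2
Row 1: (1,3)O 0/3 · (1,4)X 3/4 · (1,5)X 2/2
Row 2: (2,1)X 0/2
Row 3: (3,1)O 4/5 · (3,2)O 4/5 · (3,3)O 3/3 · (3,5)O 1/1
Row 4: (4,0)O 3/3 · (4,1)O 5/5 · (4,2)O 5/5 · (4,4)O 5/5
Row 5: (5,0)O 2/4 · (5,3)O 5/5 · (5,4)O 4/4 · (5,5)O 3/3
Row 6: (6,0)X 1/2 · (6,1)X 1/3 · (6,2)O 1/2 · (6,4)O 3/3
The smallest same-type fraction is 0/3 at (1,3), which reduces to 0/1. Any threshold above that leaves this particle unsatisfied.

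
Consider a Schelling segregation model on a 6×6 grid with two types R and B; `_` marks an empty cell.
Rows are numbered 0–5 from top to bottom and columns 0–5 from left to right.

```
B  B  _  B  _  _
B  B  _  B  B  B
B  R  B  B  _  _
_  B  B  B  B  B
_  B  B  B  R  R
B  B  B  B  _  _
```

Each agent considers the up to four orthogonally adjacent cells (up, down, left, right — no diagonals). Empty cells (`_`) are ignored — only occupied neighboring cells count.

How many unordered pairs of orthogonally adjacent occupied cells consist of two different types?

7

Scan each occupied cell's neighbors to the right and below so each pair is counted once.
From row 0: 0 unlike of 4 pairs (running 0/4).
From row 1: 1 unlike of 6 pairs (running 1/10).
From row 2: 3 unlike of 6 pairs (running 4/16).
From row 3: 2 unlike of 9 pairs (running 6/25).
From row 4: 1 unlike of 7 pairs (running 7/32).
From row 5: 0 unlike of 3 pairs (running 7/35).
Total adjacent occupied pairs: 35; unlike-type pairs: 7.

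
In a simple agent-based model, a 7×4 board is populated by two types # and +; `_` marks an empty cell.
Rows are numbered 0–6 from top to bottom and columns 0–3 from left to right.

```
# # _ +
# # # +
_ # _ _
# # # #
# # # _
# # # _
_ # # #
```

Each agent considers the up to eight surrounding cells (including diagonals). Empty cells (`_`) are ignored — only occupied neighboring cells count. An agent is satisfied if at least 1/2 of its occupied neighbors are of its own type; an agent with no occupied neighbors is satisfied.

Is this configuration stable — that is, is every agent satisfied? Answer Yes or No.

Yes

(0,0)# 3/3 ✓
(0,1)# 4/4 ✓
(0,3)+ 1/2 ✓
(1,0)# 4/4 ✓
(1,1)# 5/5 ✓
(1,2)# 3/5 ✓
(1,3)+ 1/2 ✓
(2,1)# 6/6 ✓
(3,0)# 4/4 ✓
(3,1)# 6/6 ✓
(3,2)# 5/5 ✓
(3,3)# 2/2 ✓
(4,0)# 5/5 ✓
(4,1)# 8/8 ✓
(4,2)# 6/6 ✓
(5,0)# 4/4 ✓
(5,1)# 7/7 ✓
(5,2)# 6/6 ✓
(6,1)# 4/4 ✓
(6,2)# 4/4 ✓
(6,3)# 2/2 ✓
All meet the threshold, so the configuration is stable.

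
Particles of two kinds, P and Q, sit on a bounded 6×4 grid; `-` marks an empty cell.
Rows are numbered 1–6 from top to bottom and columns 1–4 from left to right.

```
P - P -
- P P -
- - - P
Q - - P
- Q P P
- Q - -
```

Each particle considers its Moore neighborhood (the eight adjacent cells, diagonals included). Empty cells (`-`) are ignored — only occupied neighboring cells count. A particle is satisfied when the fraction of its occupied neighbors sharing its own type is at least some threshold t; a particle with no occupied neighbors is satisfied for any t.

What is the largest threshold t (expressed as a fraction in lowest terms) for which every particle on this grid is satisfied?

1/2

(1,1)P 1/1
(1,3)P 2/2
(2,2)P 3/3
(2,3)P 3/3
(3,4)P 2/2
(4,1)Q 1/1
(4,4)P 3/3
(5,2)Q 2/3
(5,3)P 2/4
(5,4)P 2/2
(6,2)Q 1/2
The smallest same-type fraction is 2/4 at (5,3), which reduces to 1/2. Any threshold above that leaves this particle unsatisfied.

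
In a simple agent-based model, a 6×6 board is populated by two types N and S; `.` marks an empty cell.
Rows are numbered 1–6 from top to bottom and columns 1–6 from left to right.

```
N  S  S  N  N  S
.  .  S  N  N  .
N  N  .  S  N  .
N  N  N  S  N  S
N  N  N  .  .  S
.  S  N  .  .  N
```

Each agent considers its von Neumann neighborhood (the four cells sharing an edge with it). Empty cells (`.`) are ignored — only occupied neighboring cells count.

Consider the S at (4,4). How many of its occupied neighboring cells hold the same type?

1

Occupied neighbors of (4,4): (3,4)=S, (4,3)=N, (4,5)=N.
Same type (S): 1 of 3.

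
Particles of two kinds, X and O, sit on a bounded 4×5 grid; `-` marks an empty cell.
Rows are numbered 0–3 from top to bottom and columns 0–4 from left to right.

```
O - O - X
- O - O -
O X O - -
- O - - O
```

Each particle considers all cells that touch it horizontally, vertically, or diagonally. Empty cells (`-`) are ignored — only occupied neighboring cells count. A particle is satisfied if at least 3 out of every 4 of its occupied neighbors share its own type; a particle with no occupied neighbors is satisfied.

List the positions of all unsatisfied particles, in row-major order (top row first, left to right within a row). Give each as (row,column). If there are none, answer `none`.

(0,4), (1,3), (2,0), (2,1), (3,1)

Row 0: (0,0)O 1/1 satisfied · (0,2)O 2/2 satisfied · (0,4)X 0/1 not
Row 1: (1,1)O 4/5 satisfied · (1,3)O 2/3 not
Row 2: (2,0)O 2/3 not · (2,1)X 0/4 not · (2,2)O 3/4 satisfied
Row 3: (3,1)O 2/3 not · (3,4)O 0/0 satisfied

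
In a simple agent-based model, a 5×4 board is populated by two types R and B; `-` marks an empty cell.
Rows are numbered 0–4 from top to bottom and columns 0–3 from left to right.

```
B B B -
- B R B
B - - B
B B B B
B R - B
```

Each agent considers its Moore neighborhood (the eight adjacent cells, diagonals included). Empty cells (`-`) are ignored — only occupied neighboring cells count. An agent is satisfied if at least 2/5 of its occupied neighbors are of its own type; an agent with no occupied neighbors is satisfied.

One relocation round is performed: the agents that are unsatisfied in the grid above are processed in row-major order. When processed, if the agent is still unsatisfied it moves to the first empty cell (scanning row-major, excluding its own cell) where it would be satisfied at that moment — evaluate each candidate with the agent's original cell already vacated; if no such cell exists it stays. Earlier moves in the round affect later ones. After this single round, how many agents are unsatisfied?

Initially unsatisfied (in order): (1,2), (4,1).
  (1,2): no empty cell satisfies it; stays.
  (4,1): no empty cell satisfies it; stays.
Resulting grid:
B B B -
- B R B
B - - B
B B B B
B R - B
Unsatisfied now: (1,2), (4,1).

2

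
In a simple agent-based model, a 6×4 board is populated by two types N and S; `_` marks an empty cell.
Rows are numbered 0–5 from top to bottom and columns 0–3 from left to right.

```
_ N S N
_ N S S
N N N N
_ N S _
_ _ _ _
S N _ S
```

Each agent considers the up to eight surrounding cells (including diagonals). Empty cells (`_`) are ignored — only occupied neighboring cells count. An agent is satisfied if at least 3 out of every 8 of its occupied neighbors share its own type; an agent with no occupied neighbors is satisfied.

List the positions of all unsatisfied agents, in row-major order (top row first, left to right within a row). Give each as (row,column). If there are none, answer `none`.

(0,1), (0,3), (1,2), (2,3), (3,2), (5,0), (5,1)

Row 0: (0,1)N 1/3 ✗ · (0,2)S 2/5 ✓ · (0,3)N 0/3 ✗
Row 1: (1,1)N 4/6 ✓ · (1,2)S 2/8 ✗ · (1,3)S 2/5 ✓
Row 2: (2,0)N 3/3 ✓ · (2,1)N 4/6 ✓ · (2,2)N 4/7 ✓ · (2,3)N 1/4 ✗
Row 3: (3,1)N 3/4 ✓ · (3,2)S 0/4 ✗
Row 5: (5,0)S 0/1 ✗ · (5,1)N 0/1 ✗ · (5,3)S 0/0 ✓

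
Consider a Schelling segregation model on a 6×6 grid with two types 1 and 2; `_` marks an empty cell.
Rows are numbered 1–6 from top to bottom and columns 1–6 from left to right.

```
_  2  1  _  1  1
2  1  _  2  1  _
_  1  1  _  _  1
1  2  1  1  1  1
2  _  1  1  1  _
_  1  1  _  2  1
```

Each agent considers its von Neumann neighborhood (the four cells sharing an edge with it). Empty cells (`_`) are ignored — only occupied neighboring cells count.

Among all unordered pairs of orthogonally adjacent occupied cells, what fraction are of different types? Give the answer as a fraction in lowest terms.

5/13

Scan each occupied cell's neighbors to the right and below so each pair is counted once.
Row 1: 2(1,2)–1(1,3)≠ 2(1,2)–1(2,2)≠ 1(1,5)–1(1,6)= 1(1,5)–1(2,5)=  → 2/4 unlike.
Row 2: 2(2,1)–1(2,2)≠ 1(2,2)–1(3,2)= 2(2,4)–1(2,5)≠  → 2/3 unlike.
Row 3: 1(3,2)–1(3,3)= 1(3,2)–2(4,2)≠ 1(3,3)–1(4,3)= 1(3,6)–1(4,6)=  → 1/4 unlike.
Row 4: 1(4,1)–2(4,2)≠ 1(4,1)–2(5,1)≠ 2(4,2)–1(4,3)≠ 1(4,3)–1(4,4)= 1(4,3)–1(5,3)= 1(4,4)–1(4,5)= 1(4,4)–1(5,4)= 1(4,5)–1(4,6)= 1(4,5)–1(5,5)=  → 3/9 unlike.
Row 5: 1(5,3)–1(5,4)= 1(5,3)–1(6,3)= 1(5,4)–1(5,5)= 1(5,5)–2(6,5)≠  → 1/4 unlike.
Row 6: 1(6,2)–1(6,3)= 2(6,5)–1(6,6)≠  → 1/2 unlike.
Total adjacent occupied pairs: 26; unlike-type pairs: 10.
10/26 reduces to 5/13.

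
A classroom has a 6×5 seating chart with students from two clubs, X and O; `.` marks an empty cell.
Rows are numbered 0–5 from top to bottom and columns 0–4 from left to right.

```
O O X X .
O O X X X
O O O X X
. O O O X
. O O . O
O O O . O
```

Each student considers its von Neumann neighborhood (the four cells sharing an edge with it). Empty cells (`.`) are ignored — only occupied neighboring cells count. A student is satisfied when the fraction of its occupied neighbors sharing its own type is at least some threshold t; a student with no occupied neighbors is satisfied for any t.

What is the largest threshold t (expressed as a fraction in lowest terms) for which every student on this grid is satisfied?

1/3

Row 0: (0,0)O 2/2 · (0,1)O 2/3 · (0,2)X 2/3 · (0,3)X 2/2
Row 1: (1,0)O 3/3 · (1,1)O 3/4 · (1,2)X 2/4 · (1,3)X 4/4 · (1,4)X 2/2
Row 2: (2,0)O 2/2 · (2,1)O 4/4 · (2,2)O 2/4 · (2,3)X 2/4 · (2,4)X 3/3
Row 3: (3,1)O 3/3 · (3,2)O 4/4 · (3,3)O 1/3 · (3,4)X 1/3
Row 4: (4,1)O 3/3 · (4,2)O 3/3 · (4,4)O 1/2
Row 5: (5,0)O 1/1 · (5,1)O 3/3 · (5,2)O 2/2 · (5,4)O 1/1
The smallest same-type fraction is 1/3 at (3,3), which reduces to 1/3. Any threshold above that leaves this student unsatisfied.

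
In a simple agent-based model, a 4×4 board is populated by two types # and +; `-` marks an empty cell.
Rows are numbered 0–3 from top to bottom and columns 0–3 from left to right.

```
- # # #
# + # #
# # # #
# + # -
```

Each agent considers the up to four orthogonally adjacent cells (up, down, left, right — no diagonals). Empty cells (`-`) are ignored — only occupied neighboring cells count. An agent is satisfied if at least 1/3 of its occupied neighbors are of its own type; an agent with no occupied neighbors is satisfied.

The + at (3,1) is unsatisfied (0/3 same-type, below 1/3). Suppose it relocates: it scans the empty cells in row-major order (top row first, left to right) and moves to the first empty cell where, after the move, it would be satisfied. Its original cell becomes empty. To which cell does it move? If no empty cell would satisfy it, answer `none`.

none

Vacating (3,1). Empty cells in order:
  (0,0): 0/2 same-type → still unsatisfied.
  (3,3): 0/2 same-type → still unsatisfied.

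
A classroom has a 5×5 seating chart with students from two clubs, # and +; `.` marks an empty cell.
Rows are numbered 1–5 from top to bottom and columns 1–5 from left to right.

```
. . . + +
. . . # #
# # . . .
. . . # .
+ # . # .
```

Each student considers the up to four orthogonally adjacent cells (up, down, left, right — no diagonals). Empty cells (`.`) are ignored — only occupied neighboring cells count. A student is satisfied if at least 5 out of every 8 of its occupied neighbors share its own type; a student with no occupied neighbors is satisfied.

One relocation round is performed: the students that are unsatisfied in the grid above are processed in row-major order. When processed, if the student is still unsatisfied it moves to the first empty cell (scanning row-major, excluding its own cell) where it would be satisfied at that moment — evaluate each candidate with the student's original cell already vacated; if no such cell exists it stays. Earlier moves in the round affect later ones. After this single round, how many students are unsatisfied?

Initially unsatisfied (in order): (1,4), (1,5), (2,4), (2,5), (5,1), (5,2).
  (1,4) → (1,1).
  (1,5) → (1,2).
  (2,4): now satisfied by earlier moves; stays.
  (2,5): now satisfied by earlier moves; stays.
  (5,1) → (1,3).
  (5,2): now satisfied by earlier moves; stays.
Resulting grid:
+ + + . .
. . . # #
# # . . .
. . . # .
. # . # .
All satisfied now.

0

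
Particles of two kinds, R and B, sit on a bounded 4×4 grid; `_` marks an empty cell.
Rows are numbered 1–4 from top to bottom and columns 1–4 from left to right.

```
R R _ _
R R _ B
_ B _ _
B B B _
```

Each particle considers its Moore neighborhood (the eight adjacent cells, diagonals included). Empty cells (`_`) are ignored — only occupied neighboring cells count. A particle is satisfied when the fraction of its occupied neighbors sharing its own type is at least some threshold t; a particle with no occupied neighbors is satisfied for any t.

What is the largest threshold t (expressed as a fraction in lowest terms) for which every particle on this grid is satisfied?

3/5

Row 1: (1,1)R 3/3 · (1,2)R 3/3
Row 2: (2,1)R 3/4 · (2,2)R 3/4 · (2,4)B — no occupied neighbors
Row 3: (3,2)B 3/5
Row 4: (4,1)B 2/2 · (4,2)B 3/3 · (4,3)B 2/2
The smallest same-type fraction is 3/5 at (3,2), which reduces to 3/5. Any threshold above that leaves this particle unsatisfied.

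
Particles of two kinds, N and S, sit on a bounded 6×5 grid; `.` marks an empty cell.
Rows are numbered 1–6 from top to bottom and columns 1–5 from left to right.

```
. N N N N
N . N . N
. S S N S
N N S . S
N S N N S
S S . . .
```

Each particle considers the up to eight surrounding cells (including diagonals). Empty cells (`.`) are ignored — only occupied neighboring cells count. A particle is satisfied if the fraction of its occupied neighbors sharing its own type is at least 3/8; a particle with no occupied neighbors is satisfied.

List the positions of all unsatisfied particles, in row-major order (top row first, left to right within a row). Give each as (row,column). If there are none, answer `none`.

Row 1: (1,2)N 3/3 ok · (1,3)N 3/3 ok · (1,4)N 4/4 ok · (1,5)N 2/2 ok
Row 2: (2,1)N 1/2 ok · (2,3)N 4/6 ok · (2,5)N 3/4 ok
Row 3: (3,2)S 2/6 unhappy · (3,3)S 2/5 ok · (3,4)N 2/6 unhappy · (3,5)S 1/3 unhappy
Row 4: (4,1)N 2/4 ok · (4,2)N 3/7 ok · (4,3)S 3/7 ok · (4,5)S 2/4 ok
Row 5: (5,1)N 2/5 ok · (5,2)S 3/7 ok · (5,3)N 2/5 ok · (5,4)N 1/4 unhappy · (5,5)S 1/2 ok
Row 6: (6,1)S 2/3 ok · (6,2)S 2/4 ok

(3,2), (3,4), (3,5), (5,4)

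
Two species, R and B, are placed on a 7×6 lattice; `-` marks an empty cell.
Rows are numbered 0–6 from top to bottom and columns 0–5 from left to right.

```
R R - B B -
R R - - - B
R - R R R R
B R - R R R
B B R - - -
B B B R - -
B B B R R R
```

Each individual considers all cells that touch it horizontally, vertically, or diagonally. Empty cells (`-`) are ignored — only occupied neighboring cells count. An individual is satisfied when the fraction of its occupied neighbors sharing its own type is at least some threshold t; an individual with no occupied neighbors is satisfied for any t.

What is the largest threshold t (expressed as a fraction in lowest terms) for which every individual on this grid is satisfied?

1/3

(0,0)R 3/3
(0,1)R 3/3
(0,3)B 1/1
(0,4)B 2/2
(1,0)R 4/4
(1,1)R 5/5
(1,5)B 1/3
(2,0)R 3/4
(2,2)R 4/4
(2,3)R 4/4
(2,4)R 5/6
(2,5)R 3/4
(3,0)B 2/4
(3,1)R 3/6
(3,3)R 5/5
(3,4)R 5/5
(3,5)R 3/3
(4,0)B 4/5
(4,1)B 5/7
(4,2)R 3/6
(5,0)B 5/5
(5,1)B 7/8
(5,2)B 4/7
(5,3)R 3/5
(6,0)B 3/3
(6,1)B 5/5
(6,2)B 3/5
(6,3)R 2/4
(6,4)R 3/3
(6,5)R 1/1
The smallest same-type fraction is 1/3 at (1,5), which reduces to 1/3. Any threshold above that leaves this individual unsatisfied.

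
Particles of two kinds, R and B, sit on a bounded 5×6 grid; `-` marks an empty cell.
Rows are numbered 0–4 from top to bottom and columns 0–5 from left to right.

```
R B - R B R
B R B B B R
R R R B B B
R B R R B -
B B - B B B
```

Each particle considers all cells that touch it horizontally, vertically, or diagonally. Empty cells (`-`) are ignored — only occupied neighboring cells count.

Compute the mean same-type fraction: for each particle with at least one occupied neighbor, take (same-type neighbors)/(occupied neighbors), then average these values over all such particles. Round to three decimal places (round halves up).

Row 0: (0,0)R 1/3 · (0,1)B 2/4 · (0,3)R 0/4 · (0,4)B 2/5 · (0,5)R 1/3
Row 1: (1,0)B 1/5 · (1,1)R 4/7 · (1,2)B 3/7 · (1,3)B 5/7 · (1,4)B 5/8 · (1,5)R 1/5
Row 2: (2,0)R 3/5 · (2,1)R 5/8 · (2,2)R 4/8 · (2,3)B 5/8 · (2,4)B 5/7 · (2,5)B 3/4
Row 3: (3,0)R 2/5 · (3,1)B 2/7 · (3,2)R 3/7 · (3,3)R 2/7 · (3,4)B 6/7
Row 4: (4,0)B 2/3 · (4,1)B 2/4 · (4,3)B 2/4 · (4,4)B 3/4 · (4,5)B 2/2
Sum over 27 particles: 1/3 + 2/4 + 0/4 + 2/5 + 1/3 + 1/5 + 4/7 + 3/7 + 5/7 + 5/8 + 1/5 + 3/5 + 5/8 + 4/8 + 5/8 + 5/7 + 3/4 + 2/5 + 2/7 + 3/7 + 2/7 + 6/7 + 2/3 + 2/4 + 2/4 + 3/4 + 2/2 = 11587/840; mean = 11587/840 ÷ 27 = 11587/22680 = 0.510890… → 0.511.

0.511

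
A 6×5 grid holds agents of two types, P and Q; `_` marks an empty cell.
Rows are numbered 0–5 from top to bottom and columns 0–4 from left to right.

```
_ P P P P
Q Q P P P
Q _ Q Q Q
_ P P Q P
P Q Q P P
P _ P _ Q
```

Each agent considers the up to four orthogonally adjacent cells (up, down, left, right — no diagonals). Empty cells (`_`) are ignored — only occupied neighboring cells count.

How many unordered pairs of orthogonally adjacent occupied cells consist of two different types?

Scan each occupied cell's neighbors to the right and below so each pair is counted once.
Row 0: P(0,1)–P(0,2)= P(0,1)–Q(1,1)≠ P(0,2)–P(0,3)= P(0,2)–P(1,2)= P(0,3)–P(0,4)= P(0,3)–P(1,3)= P(0,4)–P(1,4)=  → 1/7 unlike.
Row 1: Q(1,0)–Q(1,1)= Q(1,0)–Q(2,0)= Q(1,1)–P(1,2)≠ P(1,2)–P(1,3)= P(1,2)–Q(2,2)≠ P(1,3)–P(1,4)= P(1,3)–Q(2,3)≠ P(1,4)–Q(2,4)≠  → 4/8 unlike.
Row 2: Q(2,2)–Q(2,3)= Q(2,2)–P(3,2)≠ Q(2,3)–Q(2,4)= Q(2,3)–Q(3,3)= Q(2,4)–P(3,4)≠  → 2/5 unlike.
Row 3: P(3,1)–P(3,2)= P(3,1)–Q(4,1)≠ P(3,2)–Q(3,3)≠ P(3,2)–Q(4,2)≠ Q(3,3)–P(3,4)≠ Q(3,3)–P(4,3)≠ P(3,4)–P(4,4)=  → 5/7 unlike.
Row 4: P(4,0)–Q(4,1)≠ P(4,0)–P(5,0)= Q(4,1)–Q(4,2)= Q(4,2)–P(4,3)≠ Q(4,2)–P(5,2)≠ P(4,3)–P(4,4)= P(4,4)–Q(5,4)≠  → 4/7 unlike.
Total adjacent occupied pairs: 34; unlike-type pairs: 16.

16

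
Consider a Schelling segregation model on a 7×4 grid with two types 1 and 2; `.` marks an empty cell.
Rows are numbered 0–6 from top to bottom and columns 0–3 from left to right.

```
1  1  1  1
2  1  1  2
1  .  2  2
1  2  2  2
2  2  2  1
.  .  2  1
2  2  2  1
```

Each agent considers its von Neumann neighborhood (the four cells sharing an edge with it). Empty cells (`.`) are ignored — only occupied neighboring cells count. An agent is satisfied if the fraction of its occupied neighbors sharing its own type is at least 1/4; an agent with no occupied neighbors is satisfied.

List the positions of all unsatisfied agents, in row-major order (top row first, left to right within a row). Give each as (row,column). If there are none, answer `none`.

(1,0)

Row 0: (0,0)1 1/2 ok · (0,1)1 3/3 ok · (0,2)1 3/3 ok · (0,3)1 1/2 ok
Row 1: (1,0)2 0/3 unhappy · (1,1)1 2/3 ok · (1,2)1 2/4 ok · (1,3)2 1/3 ok
Row 2: (2,0)1 1/2 ok · (2,2)2 2/3 ok · (2,3)2 3/3 ok
Row 3: (3,0)1 1/3 ok · (3,1)2 2/3 ok · (3,2)2 4/4 ok · (3,3)2 2/3 ok
Row 4: (4,0)2 1/2 ok · (4,1)2 3/3 ok · (4,2)2 3/4 ok · (4,3)1 1/3 ok
Row 5: (5,2)2 2/3 ok · (5,3)1 2/3 ok
Row 6: (6,0)2 1/1 ok · (6,1)2 2/2 ok · (6,2)2 2/3 ok · (6,3)1 1/2 ok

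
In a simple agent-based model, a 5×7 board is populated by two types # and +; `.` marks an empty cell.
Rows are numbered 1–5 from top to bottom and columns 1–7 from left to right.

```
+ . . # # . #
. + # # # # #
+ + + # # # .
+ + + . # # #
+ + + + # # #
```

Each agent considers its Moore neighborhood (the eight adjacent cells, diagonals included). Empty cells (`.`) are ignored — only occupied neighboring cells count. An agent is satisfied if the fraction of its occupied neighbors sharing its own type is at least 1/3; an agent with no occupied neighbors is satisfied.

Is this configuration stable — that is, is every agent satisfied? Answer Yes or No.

(1,1)+ 1/1 ✓
(1,4)# 4/4 ✓
(1,5)# 4/4 ✓
(1,7)# 2/2 ✓
(2,2)+ 4/5 ✓
(2,3)# 3/6 ✓
(2,4)# 6/7 ✓
(2,5)# 7/7 ✓
(2,6)# 6/6 ✓
(2,7)# 3/3 ✓
(3,1)+ 4/4 ✓
(3,2)+ 6/7 ✓
(3,3)+ 4/7 ✓
(3,4)# 5/7 ✓
(3,5)# 7/7 ✓
(3,6)# 7/7 ✓
(4,1)+ 5/5 ✓
(4,2)+ 8/8 ✓
(4,3)+ 6/7 ✓
(4,5)# 6/7 ✓
(4,6)# 7/7 ✓
(4,7)# 4/4 ✓
(5,1)+ 3/3 ✓
(5,2)+ 5/5 ✓
(5,3)+ 4/4 ✓
(5,4)+ 2/4 ✓
(5,5)# 3/4 ✓
(5,6)# 5/5 ✓
(5,7)# 3/3 ✓
All meet the threshold, so the configuration is stable.

Yes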